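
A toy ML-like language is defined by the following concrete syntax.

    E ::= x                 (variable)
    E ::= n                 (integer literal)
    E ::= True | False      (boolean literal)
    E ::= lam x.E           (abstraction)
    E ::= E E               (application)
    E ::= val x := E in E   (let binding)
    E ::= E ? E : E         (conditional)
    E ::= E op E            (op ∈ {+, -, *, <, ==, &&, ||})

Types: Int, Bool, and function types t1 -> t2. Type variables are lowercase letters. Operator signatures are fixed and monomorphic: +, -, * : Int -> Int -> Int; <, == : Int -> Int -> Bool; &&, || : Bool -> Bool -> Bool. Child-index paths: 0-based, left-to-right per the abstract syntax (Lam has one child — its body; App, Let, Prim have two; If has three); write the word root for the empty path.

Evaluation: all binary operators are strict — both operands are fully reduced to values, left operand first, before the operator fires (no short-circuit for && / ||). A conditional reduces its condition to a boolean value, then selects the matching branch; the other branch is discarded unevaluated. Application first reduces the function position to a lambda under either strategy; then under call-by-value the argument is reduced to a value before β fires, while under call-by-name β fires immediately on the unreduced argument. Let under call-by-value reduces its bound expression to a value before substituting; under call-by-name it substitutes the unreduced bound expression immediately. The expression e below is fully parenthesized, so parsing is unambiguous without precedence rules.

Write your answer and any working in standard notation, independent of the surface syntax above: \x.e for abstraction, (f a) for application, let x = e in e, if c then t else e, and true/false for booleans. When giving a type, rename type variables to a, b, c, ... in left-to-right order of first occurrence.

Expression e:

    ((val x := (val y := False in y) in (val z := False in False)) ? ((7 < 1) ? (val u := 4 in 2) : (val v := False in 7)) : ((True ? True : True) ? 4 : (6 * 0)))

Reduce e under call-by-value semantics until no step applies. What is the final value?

Answer: 4

Derivation:
step 0: (if (let x = (let y = false in y) in (let z = false in false)) then (if (7 < 1) then (let u = 4 in 2) else (let v = false in 7)) else (if (if true then true else true) then 4 else (6 * 0)))
step 1: [let@0.0] (if (let x = false in (let z = false in false)) then (if (7 < 1) then (let u = 4 in 2) else (let v = false in 7)) else (if (if true then true else true) then 4 else (6 * 0)))
step 2: [let@0] (if (let z = false in false) then (if (7 < 1) then (let u = 4 in 2) else (let v = false in 7)) else (if (if true then true else true) then 4 else (6 * 0)))
step 3: [let@0] (if false then (if (7 < 1) then (let u = 4 in 2) else (let v = false in 7)) else (if (if true then true else true) then 4 else (6 * 0)))
step 4: [if@root] (if (if true then true else true) then 4 else (6 * 0))
step 5: [if@0] (if true then 4 else (6 * 0))
step 6: [if@root] 4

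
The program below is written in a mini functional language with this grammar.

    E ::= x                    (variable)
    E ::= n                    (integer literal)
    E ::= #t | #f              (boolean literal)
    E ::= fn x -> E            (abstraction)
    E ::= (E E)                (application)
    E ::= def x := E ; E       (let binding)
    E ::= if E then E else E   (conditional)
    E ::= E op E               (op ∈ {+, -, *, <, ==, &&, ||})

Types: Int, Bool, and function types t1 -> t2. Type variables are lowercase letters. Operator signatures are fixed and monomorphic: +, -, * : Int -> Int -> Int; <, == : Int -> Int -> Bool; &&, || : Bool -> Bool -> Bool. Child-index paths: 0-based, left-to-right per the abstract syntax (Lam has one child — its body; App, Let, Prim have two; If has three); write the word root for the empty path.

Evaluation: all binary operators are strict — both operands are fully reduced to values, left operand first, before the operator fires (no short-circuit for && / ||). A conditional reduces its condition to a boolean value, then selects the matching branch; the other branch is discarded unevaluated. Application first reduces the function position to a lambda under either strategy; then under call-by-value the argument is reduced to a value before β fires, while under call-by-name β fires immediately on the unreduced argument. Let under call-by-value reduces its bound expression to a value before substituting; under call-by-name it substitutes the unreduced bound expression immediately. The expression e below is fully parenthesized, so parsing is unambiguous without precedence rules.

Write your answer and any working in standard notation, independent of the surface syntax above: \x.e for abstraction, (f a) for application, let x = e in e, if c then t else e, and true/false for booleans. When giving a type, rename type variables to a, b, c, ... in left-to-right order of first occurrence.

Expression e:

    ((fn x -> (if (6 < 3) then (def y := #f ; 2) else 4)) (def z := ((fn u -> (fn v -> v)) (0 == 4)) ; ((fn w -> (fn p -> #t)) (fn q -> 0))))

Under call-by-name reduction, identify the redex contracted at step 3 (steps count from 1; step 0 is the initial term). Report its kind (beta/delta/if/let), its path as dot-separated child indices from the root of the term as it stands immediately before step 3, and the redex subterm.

Answer: if at root : (if false then (let y = false in 2) else 4)

Trace:
step 0: ((\x.(if (6 < 3) then (let y = false in 2) else 4)) (let z = ((\u.(\v.v)) (0 == 4)) in ((\w.(\p.true)) (\q.0))))
step 1: [beta@root] (if (6 < 3) then (let y = false in 2) else 4)
step 2: [delta@0] (if false then (let y = false in 2) else 4)
step 3: [if@root] 4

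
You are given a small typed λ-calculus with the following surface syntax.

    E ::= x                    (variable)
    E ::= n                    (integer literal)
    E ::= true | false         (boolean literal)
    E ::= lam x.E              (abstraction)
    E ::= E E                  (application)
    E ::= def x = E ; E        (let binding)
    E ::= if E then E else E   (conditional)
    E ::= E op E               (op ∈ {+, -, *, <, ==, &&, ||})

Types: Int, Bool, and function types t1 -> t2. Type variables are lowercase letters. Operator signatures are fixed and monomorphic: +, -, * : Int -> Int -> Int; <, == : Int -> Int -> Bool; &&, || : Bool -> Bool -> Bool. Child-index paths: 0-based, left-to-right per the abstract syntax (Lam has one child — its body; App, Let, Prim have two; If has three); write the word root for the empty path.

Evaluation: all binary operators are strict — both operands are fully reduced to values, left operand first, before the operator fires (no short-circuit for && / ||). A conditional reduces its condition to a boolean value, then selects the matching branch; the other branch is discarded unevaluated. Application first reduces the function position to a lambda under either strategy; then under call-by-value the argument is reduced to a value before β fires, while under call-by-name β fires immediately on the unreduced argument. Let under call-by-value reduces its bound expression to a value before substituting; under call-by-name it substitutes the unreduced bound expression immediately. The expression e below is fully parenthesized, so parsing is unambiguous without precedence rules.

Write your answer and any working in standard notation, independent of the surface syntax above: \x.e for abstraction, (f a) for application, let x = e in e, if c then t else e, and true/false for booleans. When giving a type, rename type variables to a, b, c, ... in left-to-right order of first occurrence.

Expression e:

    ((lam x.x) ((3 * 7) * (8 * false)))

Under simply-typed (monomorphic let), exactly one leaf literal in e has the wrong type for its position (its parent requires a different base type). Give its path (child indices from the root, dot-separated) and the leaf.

Answer: 1.1.1 : false

Working:
x : a
\x._ : a -> a
  unify Int ~ Int
  unify Int ~ Int
  unify Int ~ Int
  unify Int ~ Int
  unify Bool ~ Int
  FAIL: mismatch Bool ~ Int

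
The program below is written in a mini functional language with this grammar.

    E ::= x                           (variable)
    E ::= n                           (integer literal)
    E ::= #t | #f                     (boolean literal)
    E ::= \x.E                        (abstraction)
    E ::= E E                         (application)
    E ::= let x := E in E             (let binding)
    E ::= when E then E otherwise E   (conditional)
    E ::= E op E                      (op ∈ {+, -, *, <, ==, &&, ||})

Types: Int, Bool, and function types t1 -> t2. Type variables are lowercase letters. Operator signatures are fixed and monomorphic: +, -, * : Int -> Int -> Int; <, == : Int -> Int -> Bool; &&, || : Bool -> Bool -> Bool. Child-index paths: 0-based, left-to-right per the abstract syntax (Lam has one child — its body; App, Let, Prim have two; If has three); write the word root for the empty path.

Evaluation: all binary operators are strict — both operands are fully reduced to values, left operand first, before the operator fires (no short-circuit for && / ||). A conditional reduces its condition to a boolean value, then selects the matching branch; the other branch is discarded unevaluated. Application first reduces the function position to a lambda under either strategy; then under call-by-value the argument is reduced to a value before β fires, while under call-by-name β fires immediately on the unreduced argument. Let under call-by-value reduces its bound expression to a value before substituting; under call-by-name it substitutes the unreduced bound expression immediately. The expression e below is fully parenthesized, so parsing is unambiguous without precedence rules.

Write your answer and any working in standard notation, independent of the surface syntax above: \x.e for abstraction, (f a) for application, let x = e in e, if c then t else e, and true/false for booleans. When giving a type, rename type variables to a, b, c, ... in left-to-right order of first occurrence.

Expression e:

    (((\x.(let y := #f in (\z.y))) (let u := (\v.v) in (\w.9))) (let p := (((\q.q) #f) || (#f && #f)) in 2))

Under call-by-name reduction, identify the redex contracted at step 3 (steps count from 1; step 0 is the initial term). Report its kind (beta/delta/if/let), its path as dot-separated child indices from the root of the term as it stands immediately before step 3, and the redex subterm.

Answer: beta at root : ((\z.false) (let p = (((\q.q) false) || (false && false)) in 2))

Working:
step 0: (((\x.(let y = false in (\z.y))) (let u = (\v.v) in (\w.9))) (let p = (((\q.q) false) || (false && false)) in 2))
step 1: [beta@0] ((let y = false in (\z.y)) (let p = (((\q.q) false) || (false && false)) in 2))
step 2: [let@0] ((\z.false) (let p = (((\q.q) false) || (false && false)) in 2))
step 3: [beta@root] false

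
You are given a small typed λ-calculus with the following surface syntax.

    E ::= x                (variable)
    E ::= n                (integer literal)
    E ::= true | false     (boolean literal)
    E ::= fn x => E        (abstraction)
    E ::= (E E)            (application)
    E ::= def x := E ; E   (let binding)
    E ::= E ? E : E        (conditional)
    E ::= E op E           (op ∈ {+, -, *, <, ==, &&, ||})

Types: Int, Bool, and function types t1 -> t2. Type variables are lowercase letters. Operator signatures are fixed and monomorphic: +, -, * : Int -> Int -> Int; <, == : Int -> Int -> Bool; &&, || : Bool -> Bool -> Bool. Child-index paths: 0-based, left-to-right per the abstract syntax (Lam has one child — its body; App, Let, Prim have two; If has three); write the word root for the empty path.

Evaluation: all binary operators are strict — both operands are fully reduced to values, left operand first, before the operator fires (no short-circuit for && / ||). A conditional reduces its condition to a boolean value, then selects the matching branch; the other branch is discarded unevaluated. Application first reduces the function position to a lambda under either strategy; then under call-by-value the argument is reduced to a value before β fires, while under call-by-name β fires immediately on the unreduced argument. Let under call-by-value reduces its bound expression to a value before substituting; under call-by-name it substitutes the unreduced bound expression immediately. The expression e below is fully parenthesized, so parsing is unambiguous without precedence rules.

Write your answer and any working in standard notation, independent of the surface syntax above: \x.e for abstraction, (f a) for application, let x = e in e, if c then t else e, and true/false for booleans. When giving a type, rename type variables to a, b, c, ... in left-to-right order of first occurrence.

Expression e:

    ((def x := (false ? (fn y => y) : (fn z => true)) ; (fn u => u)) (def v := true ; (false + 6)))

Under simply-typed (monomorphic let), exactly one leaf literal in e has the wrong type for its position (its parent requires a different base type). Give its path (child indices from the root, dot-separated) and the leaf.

Answer: 1.1.0 : false

Derivation:
  unify Bool ~ Bool
y : a
\y._ : a -> a
\z._ : b -> Bool
  unify a -> a ~ b -> Bool
  unify a ~ b
  unify b ~ Bool
let x : Bool -> Bool
u : c
\u._ : c -> c
let v : Bool
  unify Bool ~ Int
  FAIL: mismatch Bool ~ Int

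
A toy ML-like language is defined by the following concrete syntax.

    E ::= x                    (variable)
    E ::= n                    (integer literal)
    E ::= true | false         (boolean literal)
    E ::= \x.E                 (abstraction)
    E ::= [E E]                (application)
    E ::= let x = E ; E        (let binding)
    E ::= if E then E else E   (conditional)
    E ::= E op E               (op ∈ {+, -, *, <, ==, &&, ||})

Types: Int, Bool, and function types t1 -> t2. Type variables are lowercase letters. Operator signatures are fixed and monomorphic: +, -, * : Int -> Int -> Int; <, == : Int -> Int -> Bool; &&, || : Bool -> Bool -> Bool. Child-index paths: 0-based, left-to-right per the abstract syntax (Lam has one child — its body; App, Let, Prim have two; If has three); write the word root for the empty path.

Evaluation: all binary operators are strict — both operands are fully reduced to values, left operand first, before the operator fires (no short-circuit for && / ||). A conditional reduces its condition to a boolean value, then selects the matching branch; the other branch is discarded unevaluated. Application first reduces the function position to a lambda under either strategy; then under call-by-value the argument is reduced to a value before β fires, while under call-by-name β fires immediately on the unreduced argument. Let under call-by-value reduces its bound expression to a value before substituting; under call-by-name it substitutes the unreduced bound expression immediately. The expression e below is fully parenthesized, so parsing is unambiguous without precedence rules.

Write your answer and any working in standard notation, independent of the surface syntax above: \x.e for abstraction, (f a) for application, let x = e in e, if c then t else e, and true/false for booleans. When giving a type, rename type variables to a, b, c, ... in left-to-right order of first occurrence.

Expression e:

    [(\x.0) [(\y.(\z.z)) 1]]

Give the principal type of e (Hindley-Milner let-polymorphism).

Answer: Int

Trace:
\x._ : a -> Int
z : c
\z._ : c -> c
\y._ : b -> c -> c
  unify b -> c -> c ~ Int -> d
  unify b ~ Int
  unify c -> c ~ d
_ _ : c -> c
  unify a -> Int ~ (c -> c) -> e
  unify a ~ c -> c
  unify Int ~ e
_ _ : Int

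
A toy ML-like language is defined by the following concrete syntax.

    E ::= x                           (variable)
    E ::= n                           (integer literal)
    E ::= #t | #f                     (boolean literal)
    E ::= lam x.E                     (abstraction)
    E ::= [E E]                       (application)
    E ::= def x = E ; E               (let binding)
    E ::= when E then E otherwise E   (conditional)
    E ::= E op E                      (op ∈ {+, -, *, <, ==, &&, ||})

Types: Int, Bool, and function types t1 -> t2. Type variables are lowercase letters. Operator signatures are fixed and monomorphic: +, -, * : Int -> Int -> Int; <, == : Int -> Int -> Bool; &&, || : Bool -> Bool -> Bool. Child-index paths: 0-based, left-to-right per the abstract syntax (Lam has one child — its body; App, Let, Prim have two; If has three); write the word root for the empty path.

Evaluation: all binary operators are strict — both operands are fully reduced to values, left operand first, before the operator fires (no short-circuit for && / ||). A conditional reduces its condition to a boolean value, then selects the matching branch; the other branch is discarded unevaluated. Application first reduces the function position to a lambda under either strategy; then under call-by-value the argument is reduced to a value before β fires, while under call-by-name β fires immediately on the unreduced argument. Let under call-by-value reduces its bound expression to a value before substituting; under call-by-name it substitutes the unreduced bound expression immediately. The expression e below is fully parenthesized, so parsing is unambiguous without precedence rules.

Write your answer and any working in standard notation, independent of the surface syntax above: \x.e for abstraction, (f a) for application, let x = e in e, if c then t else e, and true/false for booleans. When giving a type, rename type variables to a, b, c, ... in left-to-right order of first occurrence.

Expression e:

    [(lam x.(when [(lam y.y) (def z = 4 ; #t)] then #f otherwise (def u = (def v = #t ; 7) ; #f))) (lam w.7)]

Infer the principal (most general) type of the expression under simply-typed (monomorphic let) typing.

Answer: Bool

Trace:
y : b
\y._ : b -> b
let z : Int
  unify b -> b ~ Bool -> c
  unify b ~ Bool
  unify Bool ~ c
_ _ : Bool
  unify Bool ~ Bool
let v : Bool
let u : Int
  unify Bool ~ Bool
\x._ : a -> Bool
\w._ : d -> Int
  unify a -> Bool ~ (d -> Int) -> e
  unify a ~ d -> Int
  unify Bool ~ e
_ _ : Bool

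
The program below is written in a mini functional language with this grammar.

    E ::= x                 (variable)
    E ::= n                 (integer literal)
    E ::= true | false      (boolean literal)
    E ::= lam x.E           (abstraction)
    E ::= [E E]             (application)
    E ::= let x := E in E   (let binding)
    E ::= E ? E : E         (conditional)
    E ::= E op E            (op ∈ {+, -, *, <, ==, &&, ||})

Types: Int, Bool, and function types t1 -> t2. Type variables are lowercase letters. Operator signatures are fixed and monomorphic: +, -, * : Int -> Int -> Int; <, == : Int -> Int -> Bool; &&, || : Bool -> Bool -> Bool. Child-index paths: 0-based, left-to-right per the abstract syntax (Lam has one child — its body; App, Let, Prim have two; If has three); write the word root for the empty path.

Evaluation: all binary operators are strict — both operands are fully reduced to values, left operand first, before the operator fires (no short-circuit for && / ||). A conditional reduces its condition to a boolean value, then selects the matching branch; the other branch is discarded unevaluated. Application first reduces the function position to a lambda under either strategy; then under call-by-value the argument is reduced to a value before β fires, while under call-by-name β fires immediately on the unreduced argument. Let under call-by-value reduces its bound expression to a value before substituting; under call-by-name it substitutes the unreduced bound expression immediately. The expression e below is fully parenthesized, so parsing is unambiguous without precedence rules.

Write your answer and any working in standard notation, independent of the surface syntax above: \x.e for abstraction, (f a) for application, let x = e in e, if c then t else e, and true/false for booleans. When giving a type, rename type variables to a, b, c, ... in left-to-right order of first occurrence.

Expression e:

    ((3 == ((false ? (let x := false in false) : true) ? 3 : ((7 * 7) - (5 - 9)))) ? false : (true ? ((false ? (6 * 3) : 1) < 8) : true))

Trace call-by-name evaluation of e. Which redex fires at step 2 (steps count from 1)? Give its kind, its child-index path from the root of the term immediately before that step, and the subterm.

Trace:
step 0: (if (3 == (if (if false then (let x = false in false) else true) then 3 else ((7 * 7) - (5 - 9)))) then false else (if true then ((if false then (6 * 3) else 1) < 8) else true))
step 1: [if@0.1.0] (if (3 == (if true then 3 else ((7 * 7) - (5 - 9)))) then false else (if true then ((if false then (6 * 3) else 1) < 8) else true))
step 2: [if@0.1] (if (3 == 3) then false else (if true then ((if false then (6 * 3) else 1) < 8) else true))

Answer: if at 0.1 : (if true then 3 else ((7 * 7) - (5 - 9)))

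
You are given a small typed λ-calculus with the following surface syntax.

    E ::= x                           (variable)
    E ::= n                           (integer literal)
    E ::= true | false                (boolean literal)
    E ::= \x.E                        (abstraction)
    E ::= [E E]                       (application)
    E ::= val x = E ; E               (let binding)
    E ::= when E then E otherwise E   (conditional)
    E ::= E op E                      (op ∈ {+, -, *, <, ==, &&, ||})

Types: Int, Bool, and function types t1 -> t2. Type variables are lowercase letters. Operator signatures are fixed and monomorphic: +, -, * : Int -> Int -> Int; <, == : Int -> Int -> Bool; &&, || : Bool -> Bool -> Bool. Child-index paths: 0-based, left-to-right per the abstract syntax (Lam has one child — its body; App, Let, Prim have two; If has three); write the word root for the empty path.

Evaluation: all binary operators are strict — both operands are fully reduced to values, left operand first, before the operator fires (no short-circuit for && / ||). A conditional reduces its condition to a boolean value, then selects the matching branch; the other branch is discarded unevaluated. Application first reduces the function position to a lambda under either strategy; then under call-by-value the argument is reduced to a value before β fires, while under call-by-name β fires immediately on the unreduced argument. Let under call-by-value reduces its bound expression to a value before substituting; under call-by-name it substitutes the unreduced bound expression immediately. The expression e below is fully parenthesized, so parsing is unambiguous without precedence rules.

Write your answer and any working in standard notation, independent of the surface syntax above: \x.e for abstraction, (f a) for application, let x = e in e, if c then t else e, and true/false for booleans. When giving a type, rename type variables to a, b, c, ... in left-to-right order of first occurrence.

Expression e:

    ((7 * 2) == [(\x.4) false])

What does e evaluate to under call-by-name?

Trace:
step 0: ((7 * 2) == ((\x.4) false))
step 1: [delta@0] (14 == ((\x.4) false))
step 2: [beta@1] (14 == 4)
step 3: [delta@root] false

Answer: false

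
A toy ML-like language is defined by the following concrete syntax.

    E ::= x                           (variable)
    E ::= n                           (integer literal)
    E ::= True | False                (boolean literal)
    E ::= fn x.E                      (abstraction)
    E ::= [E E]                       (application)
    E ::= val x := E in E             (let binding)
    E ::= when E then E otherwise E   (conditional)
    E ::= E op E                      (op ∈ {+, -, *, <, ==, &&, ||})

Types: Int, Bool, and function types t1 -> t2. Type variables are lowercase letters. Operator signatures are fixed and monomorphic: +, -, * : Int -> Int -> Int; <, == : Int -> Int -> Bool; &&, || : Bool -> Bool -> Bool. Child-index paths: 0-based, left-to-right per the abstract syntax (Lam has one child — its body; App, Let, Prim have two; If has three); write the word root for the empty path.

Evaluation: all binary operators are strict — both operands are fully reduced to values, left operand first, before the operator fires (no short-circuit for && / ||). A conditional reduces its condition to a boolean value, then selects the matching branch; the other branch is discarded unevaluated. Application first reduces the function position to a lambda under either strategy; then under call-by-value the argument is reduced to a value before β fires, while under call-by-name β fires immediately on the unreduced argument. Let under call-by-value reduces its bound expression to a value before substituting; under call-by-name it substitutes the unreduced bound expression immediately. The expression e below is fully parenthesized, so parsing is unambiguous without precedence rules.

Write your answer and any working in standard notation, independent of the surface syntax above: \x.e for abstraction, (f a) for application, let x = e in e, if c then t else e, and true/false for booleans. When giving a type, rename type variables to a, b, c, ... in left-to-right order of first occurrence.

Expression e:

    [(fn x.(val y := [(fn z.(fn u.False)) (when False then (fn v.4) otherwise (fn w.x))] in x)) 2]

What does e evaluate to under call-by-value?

Trace:
step 0: ((\x.(let y = ((\z.(\u.false)) (if false then (\v.4) else (\w.x))) in x)) 2)
step 1: [beta@root] (let y = ((\z.(\u.false)) (if false then (\v.4) else (\w.2))) in 2)
step 2: [if@0.1] (let y = ((\z.(\u.false)) (\w.2)) in 2)
step 3: [beta@0] (let y = (\u.false) in 2)
step 4: [let@root] 2

Answer: 2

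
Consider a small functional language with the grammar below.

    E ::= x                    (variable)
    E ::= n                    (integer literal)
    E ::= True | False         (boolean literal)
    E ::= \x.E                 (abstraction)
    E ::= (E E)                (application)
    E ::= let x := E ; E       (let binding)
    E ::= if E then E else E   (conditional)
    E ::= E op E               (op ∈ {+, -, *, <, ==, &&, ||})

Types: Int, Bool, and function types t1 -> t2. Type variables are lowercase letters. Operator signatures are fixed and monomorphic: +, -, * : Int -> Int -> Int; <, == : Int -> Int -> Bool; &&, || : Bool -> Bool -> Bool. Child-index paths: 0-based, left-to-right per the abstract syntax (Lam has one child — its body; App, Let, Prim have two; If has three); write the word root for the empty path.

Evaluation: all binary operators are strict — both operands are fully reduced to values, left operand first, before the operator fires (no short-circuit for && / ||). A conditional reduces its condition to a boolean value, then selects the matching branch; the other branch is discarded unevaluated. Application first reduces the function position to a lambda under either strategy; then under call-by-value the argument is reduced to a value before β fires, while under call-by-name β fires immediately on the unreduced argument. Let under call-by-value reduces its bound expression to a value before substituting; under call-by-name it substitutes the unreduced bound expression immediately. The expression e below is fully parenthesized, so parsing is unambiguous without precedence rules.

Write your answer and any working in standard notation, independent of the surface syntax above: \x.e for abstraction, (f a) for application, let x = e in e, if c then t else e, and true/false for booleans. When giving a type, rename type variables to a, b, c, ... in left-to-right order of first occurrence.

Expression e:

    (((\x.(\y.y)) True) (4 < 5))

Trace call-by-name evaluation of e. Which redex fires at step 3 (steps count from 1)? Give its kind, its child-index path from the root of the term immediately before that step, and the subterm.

Derivation:
step 0: (((\x.(\y.y)) true) (4 < 5))
step 1: [beta@0] ((\y.y) (4 < 5))
step 2: [beta@root] (4 < 5)
step 3: [delta@root] true

Answer: delta at root : (4 < 5)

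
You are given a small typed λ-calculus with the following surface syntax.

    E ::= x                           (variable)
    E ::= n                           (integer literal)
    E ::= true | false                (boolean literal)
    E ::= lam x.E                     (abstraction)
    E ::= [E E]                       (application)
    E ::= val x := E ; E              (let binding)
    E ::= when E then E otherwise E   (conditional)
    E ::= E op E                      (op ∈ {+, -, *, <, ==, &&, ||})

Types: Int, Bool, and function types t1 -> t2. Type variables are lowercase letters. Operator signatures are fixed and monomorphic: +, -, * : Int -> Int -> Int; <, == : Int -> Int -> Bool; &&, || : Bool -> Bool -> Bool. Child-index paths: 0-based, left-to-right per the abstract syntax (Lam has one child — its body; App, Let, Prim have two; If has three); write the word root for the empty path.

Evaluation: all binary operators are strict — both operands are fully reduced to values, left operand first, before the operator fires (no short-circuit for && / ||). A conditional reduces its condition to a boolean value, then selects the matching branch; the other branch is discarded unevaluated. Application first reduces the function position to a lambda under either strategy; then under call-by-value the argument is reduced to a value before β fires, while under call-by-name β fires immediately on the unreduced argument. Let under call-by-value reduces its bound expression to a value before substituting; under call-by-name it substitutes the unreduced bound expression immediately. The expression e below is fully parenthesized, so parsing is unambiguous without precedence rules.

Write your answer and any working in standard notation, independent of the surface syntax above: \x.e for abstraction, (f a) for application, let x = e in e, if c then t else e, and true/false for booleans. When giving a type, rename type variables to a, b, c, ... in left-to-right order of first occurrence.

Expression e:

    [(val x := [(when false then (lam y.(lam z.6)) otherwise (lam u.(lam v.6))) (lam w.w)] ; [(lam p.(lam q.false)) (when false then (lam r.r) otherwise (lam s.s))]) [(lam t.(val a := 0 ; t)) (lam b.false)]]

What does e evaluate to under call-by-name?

Answer: false

Trace:
step 0: ((let x = ((if false then (\y.(\z.6)) else (\u.(\v.6))) (\w.w)) in ((\p.(\q.false)) (if false then (\r.r) else (\s.s)))) ((\t.(let a = 0 in t)) (\b.false)))
step 1: [let@0] (((\p.(\q.false)) (if false then (\r.r) else (\s.s))) ((\t.(let a = 0 in t)) (\b.false)))
step 2: [beta@0] ((\q.false) ((\t.(let a = 0 in t)) (\b.false)))
step 3: [beta@root] false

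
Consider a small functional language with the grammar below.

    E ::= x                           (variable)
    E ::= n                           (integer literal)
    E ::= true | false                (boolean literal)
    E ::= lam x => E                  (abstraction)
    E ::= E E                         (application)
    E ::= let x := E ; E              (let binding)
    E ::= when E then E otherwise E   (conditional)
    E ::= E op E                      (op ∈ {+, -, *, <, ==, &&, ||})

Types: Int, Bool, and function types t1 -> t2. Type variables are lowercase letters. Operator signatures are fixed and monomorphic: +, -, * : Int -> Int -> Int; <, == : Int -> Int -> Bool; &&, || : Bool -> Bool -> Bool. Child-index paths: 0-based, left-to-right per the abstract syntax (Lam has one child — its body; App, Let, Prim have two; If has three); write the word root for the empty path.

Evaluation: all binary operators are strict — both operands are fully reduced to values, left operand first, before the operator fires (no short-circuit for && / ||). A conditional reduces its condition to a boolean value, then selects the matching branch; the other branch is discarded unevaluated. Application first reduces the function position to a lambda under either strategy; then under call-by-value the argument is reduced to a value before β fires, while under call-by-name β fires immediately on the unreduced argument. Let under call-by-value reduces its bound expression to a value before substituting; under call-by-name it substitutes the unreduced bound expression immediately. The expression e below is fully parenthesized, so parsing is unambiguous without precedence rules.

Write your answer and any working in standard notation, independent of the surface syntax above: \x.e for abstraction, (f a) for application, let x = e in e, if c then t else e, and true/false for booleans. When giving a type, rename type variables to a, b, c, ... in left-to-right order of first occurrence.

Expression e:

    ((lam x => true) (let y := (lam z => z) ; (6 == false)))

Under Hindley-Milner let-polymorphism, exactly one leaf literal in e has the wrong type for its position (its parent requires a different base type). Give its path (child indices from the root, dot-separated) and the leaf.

Answer: 1.1.1 : false

Trace:
\x._ : a -> Bool
z : b
\z._ : b -> b
let y : forall. b -> b
  unify Int ~ Int
  unify Bool ~ Int
  FAIL: mismatch Bool ~ Int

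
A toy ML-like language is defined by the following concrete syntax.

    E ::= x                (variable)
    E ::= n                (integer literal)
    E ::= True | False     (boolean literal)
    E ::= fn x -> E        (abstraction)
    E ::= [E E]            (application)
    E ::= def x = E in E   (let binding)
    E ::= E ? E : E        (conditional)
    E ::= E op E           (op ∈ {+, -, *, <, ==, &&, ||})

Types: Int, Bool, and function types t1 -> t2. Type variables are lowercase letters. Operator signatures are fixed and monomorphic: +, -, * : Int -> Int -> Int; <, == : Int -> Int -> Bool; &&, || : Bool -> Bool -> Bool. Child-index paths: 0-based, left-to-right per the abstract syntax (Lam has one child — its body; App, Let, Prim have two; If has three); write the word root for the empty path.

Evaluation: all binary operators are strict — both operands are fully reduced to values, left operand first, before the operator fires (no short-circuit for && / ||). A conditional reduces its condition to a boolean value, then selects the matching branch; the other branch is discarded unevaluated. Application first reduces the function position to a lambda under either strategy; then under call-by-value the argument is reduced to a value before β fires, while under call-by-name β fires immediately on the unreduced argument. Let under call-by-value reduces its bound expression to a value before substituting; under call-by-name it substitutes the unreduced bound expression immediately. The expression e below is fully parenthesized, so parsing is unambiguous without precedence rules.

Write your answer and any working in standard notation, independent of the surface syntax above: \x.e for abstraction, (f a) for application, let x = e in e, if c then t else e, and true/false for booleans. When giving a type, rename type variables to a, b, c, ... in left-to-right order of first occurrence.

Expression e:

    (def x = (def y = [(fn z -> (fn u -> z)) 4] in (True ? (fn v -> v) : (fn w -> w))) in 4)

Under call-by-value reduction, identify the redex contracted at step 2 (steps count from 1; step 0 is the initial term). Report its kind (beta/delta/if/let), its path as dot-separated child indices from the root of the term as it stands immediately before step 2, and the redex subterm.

Working:
step 0: (let x = (let y = ((\z.(\u.z)) 4) in (if true then (\v.v) else (\w.w))) in 4)
step 1: [beta@0.0] (let x = (let y = (\u.4) in (if true then (\v.v) else (\w.w))) in 4)
step 2: [let@0] (let x = (if true then (\v.v) else (\w.w)) in 4)

Answer: let at 0 : (let y = (\u.4) in (if true then (\v.v) else (\w.w)))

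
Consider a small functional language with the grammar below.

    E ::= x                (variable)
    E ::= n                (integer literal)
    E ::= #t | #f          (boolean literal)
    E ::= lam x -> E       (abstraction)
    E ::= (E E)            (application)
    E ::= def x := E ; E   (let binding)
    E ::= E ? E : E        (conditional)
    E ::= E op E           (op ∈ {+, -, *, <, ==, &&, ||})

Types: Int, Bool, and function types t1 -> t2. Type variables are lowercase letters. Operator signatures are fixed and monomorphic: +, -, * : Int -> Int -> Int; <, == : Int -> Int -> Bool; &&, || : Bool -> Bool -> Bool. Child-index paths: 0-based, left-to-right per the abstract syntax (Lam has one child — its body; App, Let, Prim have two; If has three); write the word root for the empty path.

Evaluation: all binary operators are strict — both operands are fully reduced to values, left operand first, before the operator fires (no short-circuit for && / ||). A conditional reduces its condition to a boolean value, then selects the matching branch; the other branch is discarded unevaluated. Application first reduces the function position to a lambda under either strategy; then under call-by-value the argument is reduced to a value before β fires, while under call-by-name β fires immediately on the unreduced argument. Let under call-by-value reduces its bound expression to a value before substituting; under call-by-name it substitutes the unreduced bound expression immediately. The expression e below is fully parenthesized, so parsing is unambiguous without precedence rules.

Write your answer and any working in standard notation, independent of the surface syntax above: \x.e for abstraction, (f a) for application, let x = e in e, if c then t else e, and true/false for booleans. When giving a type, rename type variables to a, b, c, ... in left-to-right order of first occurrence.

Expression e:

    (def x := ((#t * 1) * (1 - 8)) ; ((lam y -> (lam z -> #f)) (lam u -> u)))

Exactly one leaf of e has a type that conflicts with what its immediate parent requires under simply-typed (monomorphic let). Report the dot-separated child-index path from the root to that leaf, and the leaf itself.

Trace:
  unify Bool ~ Int
  FAIL: mismatch Bool ~ Int

Answer: 0.0.0 : true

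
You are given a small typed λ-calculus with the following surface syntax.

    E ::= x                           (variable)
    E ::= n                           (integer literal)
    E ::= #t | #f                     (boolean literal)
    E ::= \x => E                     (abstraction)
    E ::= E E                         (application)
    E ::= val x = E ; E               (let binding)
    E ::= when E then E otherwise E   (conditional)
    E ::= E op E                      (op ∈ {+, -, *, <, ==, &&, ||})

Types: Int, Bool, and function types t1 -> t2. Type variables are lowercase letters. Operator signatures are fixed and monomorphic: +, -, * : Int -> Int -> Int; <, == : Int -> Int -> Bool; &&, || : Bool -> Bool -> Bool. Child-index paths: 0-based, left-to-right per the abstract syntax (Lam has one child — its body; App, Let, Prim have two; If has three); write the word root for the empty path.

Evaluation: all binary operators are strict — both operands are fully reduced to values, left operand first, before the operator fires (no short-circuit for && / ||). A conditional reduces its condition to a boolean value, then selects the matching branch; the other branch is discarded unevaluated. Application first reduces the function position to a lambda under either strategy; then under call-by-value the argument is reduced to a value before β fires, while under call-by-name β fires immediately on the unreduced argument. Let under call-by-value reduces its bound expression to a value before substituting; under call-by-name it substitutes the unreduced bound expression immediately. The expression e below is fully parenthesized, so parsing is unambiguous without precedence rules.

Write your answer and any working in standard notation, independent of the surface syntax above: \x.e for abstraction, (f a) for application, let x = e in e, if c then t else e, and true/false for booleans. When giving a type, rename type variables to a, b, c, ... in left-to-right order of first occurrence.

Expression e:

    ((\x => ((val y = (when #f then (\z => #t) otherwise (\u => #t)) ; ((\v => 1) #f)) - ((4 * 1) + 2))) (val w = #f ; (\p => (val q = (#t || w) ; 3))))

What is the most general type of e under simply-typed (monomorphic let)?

Working:
  unify Bool ~ Bool
\z._ : b -> Bool
\u._ : c -> Bool
  unify b -> Bool ~ c -> Bool
  unify b ~ c
  unify Bool ~ Bool
let y : c -> Bool
\v._ : d -> Int
  unify d -> Int ~ Bool -> e
  unify d ~ Bool
  unify Int ~ e
_ _ : Int
  unify Int ~ Int
  unify Int ~ Int
  unify Int ~ Int
  unify Int ~ Int
  unify Int ~ Int
  unify Int ~ Int
\x._ : a -> Int
let w : Bool
  unify Bool ~ Bool
w : Bool
  unify Bool ~ Bool
let q : Bool
\p._ : f -> Int
  unify a -> Int ~ (f -> Int) -> g
  unify a ~ f -> Int
  unify Int ~ g
_ _ : Int

Answer: Int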